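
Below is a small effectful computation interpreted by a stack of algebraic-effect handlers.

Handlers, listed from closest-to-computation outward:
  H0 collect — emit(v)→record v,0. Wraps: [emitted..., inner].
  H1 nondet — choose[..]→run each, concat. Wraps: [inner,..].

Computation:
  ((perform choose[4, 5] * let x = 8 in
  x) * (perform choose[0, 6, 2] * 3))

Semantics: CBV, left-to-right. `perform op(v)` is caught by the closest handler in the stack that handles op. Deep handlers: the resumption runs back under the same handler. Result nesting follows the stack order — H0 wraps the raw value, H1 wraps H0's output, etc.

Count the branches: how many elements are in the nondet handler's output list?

Answer: 6

Working:
choose[4, 5] @ H1
  branch[0] choose=4:
    choose[0, 6, 2] @ H1
      branch[0] choose=0:
        H0 returns [0]
        H1 returns [[0]]
      branch[1] choose=6:
        H0 returns [576]
        H1 returns [[576]]
      branch[2] choose=2:
        H0 returns [192]
        H1 returns [[192]]
  branch[1] choose=5:
    choose[0, 6, 2] @ H1
      branch[0] choose=0:
        H0 returns [0]
        H1 returns [[0]]
      branch[1] choose=6:
        H0 returns [720]
        H1 returns [[720]]
      branch[2] choose=2:
        H0 returns [240]
        H1 returns [[240]]
= [[0], [576], [192], [0], [720], [240]]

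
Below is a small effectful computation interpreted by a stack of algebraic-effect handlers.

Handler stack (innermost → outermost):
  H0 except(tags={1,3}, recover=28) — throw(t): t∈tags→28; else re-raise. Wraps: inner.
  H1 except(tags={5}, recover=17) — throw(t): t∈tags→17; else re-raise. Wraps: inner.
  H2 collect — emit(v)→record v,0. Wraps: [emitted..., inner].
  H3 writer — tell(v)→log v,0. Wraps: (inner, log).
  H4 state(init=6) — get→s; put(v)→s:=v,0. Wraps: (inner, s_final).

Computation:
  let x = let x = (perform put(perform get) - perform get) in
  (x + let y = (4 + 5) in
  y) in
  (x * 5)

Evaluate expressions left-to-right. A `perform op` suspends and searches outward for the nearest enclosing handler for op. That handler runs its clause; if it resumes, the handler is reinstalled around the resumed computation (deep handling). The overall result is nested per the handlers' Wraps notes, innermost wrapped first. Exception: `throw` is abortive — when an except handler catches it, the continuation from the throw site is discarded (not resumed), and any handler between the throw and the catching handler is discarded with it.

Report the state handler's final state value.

Working:
get @ H4 ⇒ 6
put(6) @ H4 ⇒ s:=6
get @ H4 ⇒ 6
H0 returns 15
H1 returns 15
H2 returns [15]
H3 returns ([15], ())
H4 returns (([15], ()), 6)
= (([15], ()), 6)

Answer: 6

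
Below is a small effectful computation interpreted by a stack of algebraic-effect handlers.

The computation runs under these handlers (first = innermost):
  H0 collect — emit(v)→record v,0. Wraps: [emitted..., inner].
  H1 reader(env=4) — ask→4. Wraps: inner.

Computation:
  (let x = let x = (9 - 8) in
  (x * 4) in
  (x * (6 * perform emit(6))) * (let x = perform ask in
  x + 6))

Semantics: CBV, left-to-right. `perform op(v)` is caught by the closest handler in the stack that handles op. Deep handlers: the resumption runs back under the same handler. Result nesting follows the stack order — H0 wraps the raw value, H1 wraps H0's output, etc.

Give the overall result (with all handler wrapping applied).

Answer: [6, 0]

Working:
emit(6) @ H0 ⇒ out+=6
ask @ H1 ⇒ 4
H0 returns [6, 0]
H1 returns [6, 0]
= [6, 0]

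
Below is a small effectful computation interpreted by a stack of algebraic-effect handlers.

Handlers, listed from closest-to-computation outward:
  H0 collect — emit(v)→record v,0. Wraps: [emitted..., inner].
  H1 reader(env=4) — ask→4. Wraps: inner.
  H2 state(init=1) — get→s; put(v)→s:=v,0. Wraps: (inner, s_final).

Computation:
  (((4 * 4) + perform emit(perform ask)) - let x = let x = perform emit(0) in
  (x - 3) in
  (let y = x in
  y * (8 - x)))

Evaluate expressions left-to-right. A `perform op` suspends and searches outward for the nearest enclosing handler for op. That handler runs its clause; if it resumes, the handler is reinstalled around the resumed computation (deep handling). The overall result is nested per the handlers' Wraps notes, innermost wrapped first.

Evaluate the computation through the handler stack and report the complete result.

Answer: ([4, 0, 49], 1)

Evaluation trace:
ask @ H1 ⇒ 4
emit(4) @ H0 ⇒ out+=4
emit(0) @ H0 ⇒ out+=0
H0 returns [4, 0, 49]
H1 returns [4, 0, 49]
H2 returns ([4, 0, 49], 1)
= ([4, 0, 49], 1)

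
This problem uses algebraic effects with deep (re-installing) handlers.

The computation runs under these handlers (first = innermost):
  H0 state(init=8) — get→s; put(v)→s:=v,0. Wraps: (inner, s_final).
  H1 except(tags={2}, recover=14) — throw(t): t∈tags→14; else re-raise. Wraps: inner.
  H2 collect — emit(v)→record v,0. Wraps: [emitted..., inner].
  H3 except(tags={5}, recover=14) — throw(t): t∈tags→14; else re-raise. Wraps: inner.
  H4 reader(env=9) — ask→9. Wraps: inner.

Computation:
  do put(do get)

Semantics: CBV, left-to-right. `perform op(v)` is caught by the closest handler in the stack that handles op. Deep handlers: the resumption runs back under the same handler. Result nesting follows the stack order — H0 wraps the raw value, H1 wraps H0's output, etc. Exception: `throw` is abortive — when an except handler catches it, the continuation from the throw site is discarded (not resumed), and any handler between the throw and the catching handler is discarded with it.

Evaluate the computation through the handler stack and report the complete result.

Working:
get @ H0 ⇒ 8
put(8) @ H0 ⇒ s:=8
H0 returns (0, 8)
H1 returns (0, 8)
H2 returns [(0, 8)]
H3 returns [(0, 8)]
H4 returns [(0, 8)]
= [(0, 8)]

Answer: [(0, 8)]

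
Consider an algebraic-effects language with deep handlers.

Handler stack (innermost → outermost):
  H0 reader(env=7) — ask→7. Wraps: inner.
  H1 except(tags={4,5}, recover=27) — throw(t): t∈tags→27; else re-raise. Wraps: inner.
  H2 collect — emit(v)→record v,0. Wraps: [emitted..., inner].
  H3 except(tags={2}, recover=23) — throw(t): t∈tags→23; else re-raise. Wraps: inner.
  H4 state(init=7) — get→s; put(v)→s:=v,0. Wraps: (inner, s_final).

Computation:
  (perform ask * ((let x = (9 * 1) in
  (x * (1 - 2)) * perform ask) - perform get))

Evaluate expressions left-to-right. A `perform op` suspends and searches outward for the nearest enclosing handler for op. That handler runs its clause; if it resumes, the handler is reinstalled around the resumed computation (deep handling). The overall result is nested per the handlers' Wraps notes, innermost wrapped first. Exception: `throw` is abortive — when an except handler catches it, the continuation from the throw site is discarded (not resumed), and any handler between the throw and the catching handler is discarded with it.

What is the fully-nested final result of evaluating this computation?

Answer: ([-490], 7)

Evaluation trace:
ask @ H0 ⇒ 7
ask @ H0 ⇒ 7
get @ H4 ⇒ 7
H0 returns -490
H1 returns -490
H2 returns [-490]
H3 returns [-490]
H4 returns ([-490], 7)
= ([-490], 7)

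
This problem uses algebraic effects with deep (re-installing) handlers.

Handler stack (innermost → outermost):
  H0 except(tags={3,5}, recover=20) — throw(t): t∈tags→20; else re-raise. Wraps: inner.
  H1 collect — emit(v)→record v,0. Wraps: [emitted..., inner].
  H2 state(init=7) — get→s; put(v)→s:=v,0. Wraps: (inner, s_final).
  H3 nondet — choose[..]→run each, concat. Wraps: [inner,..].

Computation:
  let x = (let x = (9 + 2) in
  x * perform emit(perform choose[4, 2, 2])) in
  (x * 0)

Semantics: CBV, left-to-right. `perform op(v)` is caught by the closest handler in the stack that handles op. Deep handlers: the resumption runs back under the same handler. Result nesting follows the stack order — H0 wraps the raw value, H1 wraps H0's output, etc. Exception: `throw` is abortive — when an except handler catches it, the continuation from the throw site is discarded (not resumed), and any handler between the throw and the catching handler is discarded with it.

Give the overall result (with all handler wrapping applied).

Answer: [([4, 0], 7), ([2, 0], 7), ([2, 0], 7)]

Evaluation trace:
choose[4, 2, 2] @ H3
  branch[0] choose=4:
    emit(4) @ H1 ⇒ out+=4
    H0 returns 0
    H1 returns [4, 0]
    H2 returns ([4, 0], 7)
    H3 returns [([4, 0], 7)]
  branch[1] choose=2:
    emit(2) @ H1 ⇒ out+=2
    H0 returns 0
    H1 returns [2, 0]
    H2 returns ([2, 0], 7)
    H3 returns [([2, 0], 7)]
  branch[2] choose=2:
    emit(2) @ H1 ⇒ out+=2
    H0 returns 0
    H1 returns [2, 0]
    H2 returns ([2, 0], 7)
    H3 returns [([2, 0], 7)]
= [([4, 0], 7), ([2, 0], 7), ([2, 0], 7)]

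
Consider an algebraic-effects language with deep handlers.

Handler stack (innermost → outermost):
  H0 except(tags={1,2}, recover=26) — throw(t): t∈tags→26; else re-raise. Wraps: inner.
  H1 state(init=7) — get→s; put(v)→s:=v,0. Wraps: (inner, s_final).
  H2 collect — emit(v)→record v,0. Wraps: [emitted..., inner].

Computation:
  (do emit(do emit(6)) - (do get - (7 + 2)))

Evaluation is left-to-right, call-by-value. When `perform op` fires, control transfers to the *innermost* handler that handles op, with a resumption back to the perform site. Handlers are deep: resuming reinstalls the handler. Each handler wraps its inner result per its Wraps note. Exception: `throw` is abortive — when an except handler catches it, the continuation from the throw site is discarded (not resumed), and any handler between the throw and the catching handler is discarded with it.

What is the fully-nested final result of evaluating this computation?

Answer: [6, 0, (2, 7)]

Step-by-step:
emit(6) @ H2 ⇒ out+=6
emit(0) @ H2 ⇒ out+=0
get @ H1 ⇒ 7
H0 returns 2
H1 returns (2, 7)
H2 returns [6, 0, (2, 7)]
= [6, 0, (2, 7)]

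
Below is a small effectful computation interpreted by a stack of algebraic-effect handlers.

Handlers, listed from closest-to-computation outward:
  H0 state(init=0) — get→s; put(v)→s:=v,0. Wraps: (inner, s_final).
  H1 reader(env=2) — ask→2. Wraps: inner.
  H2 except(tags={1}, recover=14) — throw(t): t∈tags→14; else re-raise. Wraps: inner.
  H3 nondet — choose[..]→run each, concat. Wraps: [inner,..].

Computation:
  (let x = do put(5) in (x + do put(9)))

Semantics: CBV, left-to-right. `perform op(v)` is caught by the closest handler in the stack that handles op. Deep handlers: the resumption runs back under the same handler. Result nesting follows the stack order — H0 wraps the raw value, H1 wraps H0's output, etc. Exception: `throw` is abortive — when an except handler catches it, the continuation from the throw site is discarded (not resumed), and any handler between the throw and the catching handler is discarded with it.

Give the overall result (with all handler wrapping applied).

Answer: [(0, 9)]

Evaluation trace:
put(5) @ H0 ⇒ s:=5
put(9) @ H0 ⇒ s:=9
H0 returns (0, 9)
H1 returns (0, 9)
H2 returns (0, 9)
H3 returns [(0, 9)]
= [(0, 9)]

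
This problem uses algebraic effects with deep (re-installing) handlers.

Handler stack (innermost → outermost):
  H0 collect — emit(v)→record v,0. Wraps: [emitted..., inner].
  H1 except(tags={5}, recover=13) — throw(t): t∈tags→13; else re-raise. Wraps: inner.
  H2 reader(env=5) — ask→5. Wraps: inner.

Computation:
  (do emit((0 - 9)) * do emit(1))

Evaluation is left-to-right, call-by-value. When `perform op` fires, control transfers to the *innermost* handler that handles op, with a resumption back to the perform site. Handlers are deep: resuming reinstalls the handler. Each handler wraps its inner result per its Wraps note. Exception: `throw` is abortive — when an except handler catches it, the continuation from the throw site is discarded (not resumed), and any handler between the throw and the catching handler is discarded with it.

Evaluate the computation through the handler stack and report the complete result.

Answer: [-9, 1, 0]

Step-by-step:
emit(-9) @ H0 ⇒ out+=-9
emit(1) @ H0 ⇒ out+=1
H0 returns [-9, 1, 0]
H1 returns [-9, 1, 0]
H2 returns [-9, 1, 0]
= [-9, 1, 0]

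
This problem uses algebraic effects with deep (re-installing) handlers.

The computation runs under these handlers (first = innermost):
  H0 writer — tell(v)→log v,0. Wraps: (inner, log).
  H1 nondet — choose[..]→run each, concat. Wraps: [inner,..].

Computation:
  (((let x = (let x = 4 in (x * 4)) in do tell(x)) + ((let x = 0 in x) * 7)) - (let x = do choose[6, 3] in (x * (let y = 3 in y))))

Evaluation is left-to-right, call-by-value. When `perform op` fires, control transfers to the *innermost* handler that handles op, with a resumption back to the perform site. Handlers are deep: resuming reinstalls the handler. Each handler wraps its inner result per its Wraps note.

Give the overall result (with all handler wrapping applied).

Step-by-step:
tell(16) @ H0 ⇒ log+=16
choose[6, 3] @ H1
  branch[0] choose=6:
    H0 returns (-18, (16))
    H1 returns [(-18, (16))]
  branch[1] choose=3:
    H0 returns (-9, (16))
    H1 returns [(-9, (16))]
= [(-18, (16)), (-9, (16))]

Answer: [(-18, (16)), (-9, (16))]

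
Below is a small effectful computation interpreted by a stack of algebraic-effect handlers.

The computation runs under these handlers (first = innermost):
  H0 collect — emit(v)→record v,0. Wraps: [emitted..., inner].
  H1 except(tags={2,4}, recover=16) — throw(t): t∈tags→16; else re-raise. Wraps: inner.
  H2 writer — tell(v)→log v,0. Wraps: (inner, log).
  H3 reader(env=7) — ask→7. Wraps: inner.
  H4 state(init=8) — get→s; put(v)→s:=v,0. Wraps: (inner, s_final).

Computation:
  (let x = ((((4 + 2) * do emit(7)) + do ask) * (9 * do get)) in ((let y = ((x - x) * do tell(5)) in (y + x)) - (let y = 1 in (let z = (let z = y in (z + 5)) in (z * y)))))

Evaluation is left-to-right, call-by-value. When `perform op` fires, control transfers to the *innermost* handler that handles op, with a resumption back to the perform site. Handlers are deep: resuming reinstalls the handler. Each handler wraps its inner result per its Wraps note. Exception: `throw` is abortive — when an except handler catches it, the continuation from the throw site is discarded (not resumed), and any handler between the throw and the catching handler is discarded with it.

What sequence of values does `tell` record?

Step-by-step:
emit(7) @ H0 ⇒ out+=7
ask @ H3 ⇒ 7
get @ H4 ⇒ 8
tell(5) @ H2 ⇒ log+=5
H0 returns [7, 498]
H1 returns [7, 498]
H2 returns ([7, 498], (5))
H3 returns ([7, 498], (5))
H4 returns (([7, 498], (5)), 8)
= (([7, 498], (5)), 8)

Answer: (5)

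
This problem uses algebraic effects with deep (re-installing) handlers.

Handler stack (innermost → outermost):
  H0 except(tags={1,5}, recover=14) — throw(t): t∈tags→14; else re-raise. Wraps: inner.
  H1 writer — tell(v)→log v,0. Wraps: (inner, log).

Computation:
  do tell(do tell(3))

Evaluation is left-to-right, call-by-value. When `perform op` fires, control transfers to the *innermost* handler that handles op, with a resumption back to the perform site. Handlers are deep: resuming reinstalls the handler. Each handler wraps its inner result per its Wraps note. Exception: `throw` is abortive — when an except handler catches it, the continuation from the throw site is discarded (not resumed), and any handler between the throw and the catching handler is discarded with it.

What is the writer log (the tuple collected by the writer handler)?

Answer: (3, 0)

Evaluation trace:
tell(3) @ H1 ⇒ log+=3
tell(0) @ H1 ⇒ log+=0
H0 returns 0
H1 returns (0, (3, 0))
= (0, (3, 0))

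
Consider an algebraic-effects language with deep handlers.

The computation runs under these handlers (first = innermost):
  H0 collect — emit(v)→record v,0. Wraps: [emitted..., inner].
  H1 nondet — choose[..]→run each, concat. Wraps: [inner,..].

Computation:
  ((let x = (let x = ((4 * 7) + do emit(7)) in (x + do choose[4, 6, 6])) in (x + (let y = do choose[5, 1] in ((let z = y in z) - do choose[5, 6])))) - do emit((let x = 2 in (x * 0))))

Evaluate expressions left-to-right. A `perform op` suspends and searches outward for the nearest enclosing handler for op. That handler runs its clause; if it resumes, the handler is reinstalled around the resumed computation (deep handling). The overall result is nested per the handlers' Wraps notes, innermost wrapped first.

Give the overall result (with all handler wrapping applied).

Evaluation trace:
emit(7) @ H0 ⇒ out+=7
choose[4, 6, 6] @ H1
  branch[0] choose=4:
    choose[5, 1] @ H1
      branch[0] choose=5:
        choose[5, 6] @ H1
          branch[0] choose=5:
            emit(0) @ H0 ⇒ out+=0
            H0 returns [7, 0, 32]
            H1 returns [[7, 0, 32]]
          branch[1] choose=6:
            emit(0) @ H0 ⇒ out+=0
            H0 returns [7, 0, 31]
            H1 returns [[7, 0, 31]]
      branch[1] choose=1:
        choose[5, 6] @ H1
          branch[0] choose=5:
            emit(0) @ H0 ⇒ out+=0
            H0 returns [7, 0, 28]
            H1 returns [[7, 0, 28]]
          branch[1] choose=6:
            emit(0) @ H0 ⇒ out+=0
            H0 returns [7, 0, 27]
            H1 returns [[7, 0, 27]]
  branch[1] choose=6:
    choose[5, 1] @ H1
      branch[0] choose=5:
        choose[5, 6] @ H1
          branch[0] choose=5:
            emit(0) @ H0 ⇒ out+=0
            H0 returns [7, 0, 34]
            H1 returns [[7, 0, 34]]
          branch[1] choose=6:
            emit(0) @ H0 ⇒ out+=0
            H0 returns [7, 0, 33]
            H1 returns [[7, 0, 33]]
      branch[1] choose=1:
        choose[5, 6] @ H1
          branch[0] choose=5:
            emit(0) @ H0 ⇒ out+=0
            H0 returns [7, 0, 30]
            H1 returns [[7, 0, 30]]
          branch[1] choose=6:
            emit(0) @ H0 ⇒ out+=0
            H0 returns [7, 0, 29]
            H1 returns [[7, 0, 29]]
  branch[2] choose=6:
    choose[5, 1] @ H1
      branch[0] choose=5:
        choose[5, 6] @ H1
          branch[0] choose=5:
            emit(0) @ H0 ⇒ out+=0
            H0 returns [7, 0, 34]
            H1 returns [[7, 0, 34]]
          branch[1] choose=6:
            emit(0) @ H0 ⇒ out+=0
            H0 returns [7, 0, 33]
            H1 returns [[7, 0, 33]]
      branch[1] choose=1:
        choose[5, 6] @ H1
          branch[0] choose=5:
            emit(0) @ H0 ⇒ out+=0
            H0 returns [7, 0, 30]
            H1 returns [[7, 0, 30]]
          branch[1] choose=6:
            emit(0) @ H0 ⇒ out+=0
            H0 returns [7, 0, 29]
            H1 returns [[7, 0, 29]]
= [[7, 0, 32], [7, 0, 31], [7, 0, 28], [7, 0, 27], [7, 0, 34], [7, 0, 33], [7, 0, 30], [7, 0, 29], [7, 0, 34], [7, 0, 33], [7, 0, 30], [7, 0, 29]]

Answer: [[7, 0, 32], [7, 0, 31], [7, 0, 28], [7, 0, 27], [7, 0, 34], [7, 0, 33], [7, 0, 30], [7, 0, 29], [7, 0, 34], [7, 0, 33], [7, 0, 30], [7, 0, 29]]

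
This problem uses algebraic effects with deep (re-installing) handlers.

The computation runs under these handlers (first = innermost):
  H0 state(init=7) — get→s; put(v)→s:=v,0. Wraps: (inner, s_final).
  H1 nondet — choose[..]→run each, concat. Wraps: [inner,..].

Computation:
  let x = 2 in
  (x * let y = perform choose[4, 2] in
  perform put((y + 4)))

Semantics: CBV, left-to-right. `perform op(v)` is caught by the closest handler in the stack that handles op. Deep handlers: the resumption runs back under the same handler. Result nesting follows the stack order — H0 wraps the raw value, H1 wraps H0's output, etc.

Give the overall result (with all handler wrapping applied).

Evaluation trace:
choose[4, 2] @ H1
  branch[0] choose=4:
    put(8) @ H0 ⇒ s:=8
    H0 returns (0, 8)
    H1 returns [(0, 8)]
  branch[1] choose=2:
    put(6) @ H0 ⇒ s:=6
    H0 returns (0, 6)
    H1 returns [(0, 6)]
= [(0, 8), (0, 6)]

Answer: [(0, 8), (0, 6)]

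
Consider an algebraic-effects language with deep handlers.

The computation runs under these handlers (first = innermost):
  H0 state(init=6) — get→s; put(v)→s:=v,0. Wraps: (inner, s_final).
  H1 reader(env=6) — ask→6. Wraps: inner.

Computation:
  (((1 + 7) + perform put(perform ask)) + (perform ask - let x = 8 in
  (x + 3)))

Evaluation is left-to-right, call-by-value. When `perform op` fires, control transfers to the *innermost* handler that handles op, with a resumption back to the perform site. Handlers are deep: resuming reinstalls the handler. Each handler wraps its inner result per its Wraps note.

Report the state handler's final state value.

Working:
ask @ H1 ⇒ 6
put(6) @ H0 ⇒ s:=6
ask @ H1 ⇒ 6
H0 returns (3, 6)
H1 returns (3, 6)
= (3, 6)

Answer: 6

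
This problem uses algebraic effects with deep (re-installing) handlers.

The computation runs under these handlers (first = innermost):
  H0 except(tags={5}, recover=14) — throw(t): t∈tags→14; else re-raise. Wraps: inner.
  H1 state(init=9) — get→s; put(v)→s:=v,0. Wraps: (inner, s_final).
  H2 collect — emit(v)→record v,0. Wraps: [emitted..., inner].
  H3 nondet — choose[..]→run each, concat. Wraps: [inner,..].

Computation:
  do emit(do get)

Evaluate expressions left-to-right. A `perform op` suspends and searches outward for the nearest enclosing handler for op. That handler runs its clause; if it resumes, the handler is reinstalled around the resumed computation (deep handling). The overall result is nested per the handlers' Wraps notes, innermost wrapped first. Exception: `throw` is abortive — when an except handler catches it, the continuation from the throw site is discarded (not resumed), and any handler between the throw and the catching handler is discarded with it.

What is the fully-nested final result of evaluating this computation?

Answer: [[9, (0, 9)]]

Working:
get @ H1 ⇒ 9
emit(9) @ H2 ⇒ out+=9
H0 returns 0
H1 returns (0, 9)
H2 returns [9, (0, 9)]
H3 returns [[9, (0, 9)]]
= [[9, (0, 9)]]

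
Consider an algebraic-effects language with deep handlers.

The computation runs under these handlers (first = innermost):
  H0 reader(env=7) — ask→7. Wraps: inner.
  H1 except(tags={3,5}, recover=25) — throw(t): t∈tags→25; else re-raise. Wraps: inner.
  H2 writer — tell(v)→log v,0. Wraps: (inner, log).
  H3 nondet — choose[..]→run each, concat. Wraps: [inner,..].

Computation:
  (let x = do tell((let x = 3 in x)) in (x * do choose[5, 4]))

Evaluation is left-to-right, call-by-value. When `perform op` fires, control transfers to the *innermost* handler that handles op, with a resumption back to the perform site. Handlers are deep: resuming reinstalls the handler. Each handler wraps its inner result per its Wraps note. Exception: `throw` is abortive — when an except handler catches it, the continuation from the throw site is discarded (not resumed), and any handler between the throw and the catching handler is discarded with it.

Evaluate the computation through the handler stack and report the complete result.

Answer: [(0, (3)), (0, (3))]

Working:
tell(3) @ H2 ⇒ log+=3
choose[5, 4] @ H3
  branch[0] choose=5:
    H0 returns 0
    H1 returns 0
    H2 returns (0, (3))
    H3 returns [(0, (3))]
  branch[1] choose=4:
    H0 returns 0
    H1 returns 0
    H2 returns (0, (3))
    H3 returns [(0, (3))]
= [(0, (3)), (0, (3))]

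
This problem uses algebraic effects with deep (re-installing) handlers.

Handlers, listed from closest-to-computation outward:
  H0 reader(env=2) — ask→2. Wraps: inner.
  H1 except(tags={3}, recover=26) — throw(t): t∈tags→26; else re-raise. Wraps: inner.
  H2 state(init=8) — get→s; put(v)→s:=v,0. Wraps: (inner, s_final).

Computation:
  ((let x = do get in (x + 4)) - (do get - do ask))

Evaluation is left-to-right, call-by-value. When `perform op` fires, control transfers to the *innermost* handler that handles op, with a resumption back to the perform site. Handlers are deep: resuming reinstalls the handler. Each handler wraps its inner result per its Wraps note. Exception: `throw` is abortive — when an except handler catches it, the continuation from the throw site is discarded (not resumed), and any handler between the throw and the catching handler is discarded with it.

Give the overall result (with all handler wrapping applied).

Step-by-step:
get @ H2 ⇒ 8
get @ H2 ⇒ 8
ask @ H0 ⇒ 2
H0 returns 6
H1 returns 6
H2 returns (6, 8)
= (6, 8)

Answer: (6, 8)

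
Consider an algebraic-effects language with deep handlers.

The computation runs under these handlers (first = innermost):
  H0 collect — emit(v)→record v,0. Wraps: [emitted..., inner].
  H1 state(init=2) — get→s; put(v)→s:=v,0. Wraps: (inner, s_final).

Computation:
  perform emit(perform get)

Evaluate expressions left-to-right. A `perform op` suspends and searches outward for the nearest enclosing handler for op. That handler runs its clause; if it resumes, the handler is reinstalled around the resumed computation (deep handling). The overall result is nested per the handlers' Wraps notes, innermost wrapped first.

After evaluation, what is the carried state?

Working:
get @ H1 ⇒ 2
emit(2) @ H0 ⇒ out+=2
H0 returns [2, 0]
H1 returns ([2, 0], 2)
= ([2, 0], 2)

Answer: 2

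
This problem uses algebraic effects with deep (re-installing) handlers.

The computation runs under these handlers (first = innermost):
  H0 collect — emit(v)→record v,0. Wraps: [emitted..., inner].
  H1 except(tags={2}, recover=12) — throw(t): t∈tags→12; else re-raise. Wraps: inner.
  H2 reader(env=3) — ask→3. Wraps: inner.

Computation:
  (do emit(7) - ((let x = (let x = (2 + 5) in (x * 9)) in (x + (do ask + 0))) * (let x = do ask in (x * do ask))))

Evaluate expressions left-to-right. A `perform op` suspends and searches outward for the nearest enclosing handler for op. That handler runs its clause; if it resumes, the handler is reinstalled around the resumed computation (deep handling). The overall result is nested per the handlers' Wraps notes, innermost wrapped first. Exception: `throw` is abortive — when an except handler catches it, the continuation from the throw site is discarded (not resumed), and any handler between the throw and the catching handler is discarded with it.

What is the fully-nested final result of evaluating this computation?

Answer: [7, -594]

Step-by-step:
emit(7) @ H0 ⇒ out+=7
ask @ H2 ⇒ 3
ask @ H2 ⇒ 3
ask @ H2 ⇒ 3
H0 returns [7, -594]
H1 returns [7, -594]
H2 returns [7, -594]
= [7, -594]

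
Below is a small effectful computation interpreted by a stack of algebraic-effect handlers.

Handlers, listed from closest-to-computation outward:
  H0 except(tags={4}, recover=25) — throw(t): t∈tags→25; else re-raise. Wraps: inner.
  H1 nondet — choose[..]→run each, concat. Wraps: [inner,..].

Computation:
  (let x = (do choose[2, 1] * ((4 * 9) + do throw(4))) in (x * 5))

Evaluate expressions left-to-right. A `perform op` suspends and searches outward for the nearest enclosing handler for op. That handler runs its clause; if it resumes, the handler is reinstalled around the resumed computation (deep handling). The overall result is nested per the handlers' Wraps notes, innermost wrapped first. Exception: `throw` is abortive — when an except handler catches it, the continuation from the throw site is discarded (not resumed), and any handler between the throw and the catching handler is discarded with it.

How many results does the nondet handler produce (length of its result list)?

Answer: 2

Step-by-step:
choose[2, 1] @ H1
  branch[0] choose=2:
    throw(4) @ H0 caught ⇒ 25
    H1 returns [25]
  branch[1] choose=1:
    throw(4) @ H0 caught ⇒ 25
    H1 returns [25]
= [25, 25]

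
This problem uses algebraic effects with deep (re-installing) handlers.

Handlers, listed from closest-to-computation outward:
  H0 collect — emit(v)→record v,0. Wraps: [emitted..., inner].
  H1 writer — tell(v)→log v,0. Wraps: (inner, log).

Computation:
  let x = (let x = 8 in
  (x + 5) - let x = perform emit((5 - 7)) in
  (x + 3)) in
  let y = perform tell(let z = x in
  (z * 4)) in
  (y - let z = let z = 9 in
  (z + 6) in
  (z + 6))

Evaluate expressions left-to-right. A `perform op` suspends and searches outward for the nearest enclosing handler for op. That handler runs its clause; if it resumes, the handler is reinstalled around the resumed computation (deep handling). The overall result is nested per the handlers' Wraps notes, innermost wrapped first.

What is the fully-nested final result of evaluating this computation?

Evaluation trace:
emit(-2) @ H0 ⇒ out+=-2
tell(40) @ H1 ⇒ log+=40
H0 returns [-2, -21]
H1 returns ([-2, -21], (40))
= ([-2, -21], (40))

Answer: ([-2, -21], (40))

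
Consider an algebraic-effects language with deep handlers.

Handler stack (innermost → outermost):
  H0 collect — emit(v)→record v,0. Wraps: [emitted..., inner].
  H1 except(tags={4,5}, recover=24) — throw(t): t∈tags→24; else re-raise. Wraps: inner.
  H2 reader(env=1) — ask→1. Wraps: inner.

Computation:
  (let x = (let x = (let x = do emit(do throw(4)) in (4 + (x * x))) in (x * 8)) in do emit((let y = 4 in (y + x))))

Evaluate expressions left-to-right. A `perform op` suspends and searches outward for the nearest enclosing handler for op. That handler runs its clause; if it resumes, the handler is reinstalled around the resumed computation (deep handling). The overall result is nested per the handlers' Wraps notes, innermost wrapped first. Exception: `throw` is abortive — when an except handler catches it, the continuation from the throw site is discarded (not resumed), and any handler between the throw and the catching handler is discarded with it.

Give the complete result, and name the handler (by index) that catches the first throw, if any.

Answer: 24 ; first throw caught by: H1

Evaluation trace:
throw(4) @ H1 caught ⇒ 24
H2 returns 24
= 24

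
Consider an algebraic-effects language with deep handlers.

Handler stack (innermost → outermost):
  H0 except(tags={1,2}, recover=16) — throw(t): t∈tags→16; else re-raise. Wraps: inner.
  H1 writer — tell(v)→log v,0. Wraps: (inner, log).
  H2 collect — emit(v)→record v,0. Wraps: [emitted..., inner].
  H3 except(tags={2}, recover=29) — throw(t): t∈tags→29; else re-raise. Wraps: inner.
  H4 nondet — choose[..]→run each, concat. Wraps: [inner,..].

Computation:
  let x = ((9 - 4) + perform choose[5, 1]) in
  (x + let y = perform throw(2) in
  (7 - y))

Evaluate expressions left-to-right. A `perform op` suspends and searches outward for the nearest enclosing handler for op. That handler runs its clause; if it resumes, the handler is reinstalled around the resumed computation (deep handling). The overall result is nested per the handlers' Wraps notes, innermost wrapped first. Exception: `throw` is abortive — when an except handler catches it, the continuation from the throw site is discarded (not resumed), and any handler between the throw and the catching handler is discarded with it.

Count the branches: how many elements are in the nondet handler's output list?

Answer: 2

Step-by-step:
choose[5, 1] @ H4
  branch[0] choose=5:
    throw(2) @ H0 caught ⇒ 16
    H1 returns (16, ())
    H2 returns [(16, ())]
    H3 returns [(16, ())]
    H4 returns [[(16, ())]]
  branch[1] choose=1:
    throw(2) @ H0 caught ⇒ 16
    H1 returns (16, ())
    H2 returns [(16, ())]
    H3 returns [(16, ())]
    H4 returns [[(16, ())]]
= [[(16, ())], [(16, ())]]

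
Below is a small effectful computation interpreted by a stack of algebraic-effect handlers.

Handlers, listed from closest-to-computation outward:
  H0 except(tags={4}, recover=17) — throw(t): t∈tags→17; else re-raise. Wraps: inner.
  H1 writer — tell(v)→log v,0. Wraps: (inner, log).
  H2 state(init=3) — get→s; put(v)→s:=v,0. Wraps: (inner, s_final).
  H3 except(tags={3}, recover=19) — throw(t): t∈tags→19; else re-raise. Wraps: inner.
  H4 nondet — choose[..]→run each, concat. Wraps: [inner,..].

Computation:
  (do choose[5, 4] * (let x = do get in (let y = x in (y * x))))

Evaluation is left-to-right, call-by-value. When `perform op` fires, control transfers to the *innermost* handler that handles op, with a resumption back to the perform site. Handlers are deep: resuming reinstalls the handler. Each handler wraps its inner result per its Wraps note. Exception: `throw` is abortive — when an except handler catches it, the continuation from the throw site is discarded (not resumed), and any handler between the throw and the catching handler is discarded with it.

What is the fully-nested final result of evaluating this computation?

Answer: [((45, ()), 3), ((36, ()), 3)]

Working:
choose[5, 4] @ H4
  branch[0] choose=5:
    get @ H2 ⇒ 3
    H0 returns 45
    H1 returns (45, ())
    H2 returns ((45, ()), 3)
    H3 returns ((45, ()), 3)
    H4 returns [((45, ()), 3)]
  branch[1] choose=4:
    get @ H2 ⇒ 3
    H0 returns 36
    H1 returns (36, ())
    H2 returns ((36, ()), 3)
    H3 returns ((36, ()), 3)
    H4 returns [((36, ()), 3)]
= [((45, ()), 3), ((36, ()), 3)]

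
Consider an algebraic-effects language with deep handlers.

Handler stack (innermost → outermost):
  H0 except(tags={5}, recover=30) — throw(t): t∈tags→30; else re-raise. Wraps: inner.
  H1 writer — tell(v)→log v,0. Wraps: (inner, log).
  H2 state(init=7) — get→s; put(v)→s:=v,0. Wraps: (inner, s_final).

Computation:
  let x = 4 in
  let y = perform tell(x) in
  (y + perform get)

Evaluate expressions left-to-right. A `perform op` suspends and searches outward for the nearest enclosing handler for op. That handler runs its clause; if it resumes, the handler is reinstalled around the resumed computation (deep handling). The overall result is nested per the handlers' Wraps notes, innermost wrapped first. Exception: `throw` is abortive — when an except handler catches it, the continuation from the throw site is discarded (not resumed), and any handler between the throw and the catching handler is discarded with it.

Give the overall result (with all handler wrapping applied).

Working:
tell(4) @ H1 ⇒ log+=4
get @ H2 ⇒ 7
H0 returns 7
H1 returns (7, (4))
H2 returns ((7, (4)), 7)
= ((7, (4)), 7)

Answer: ((7, (4)), 7)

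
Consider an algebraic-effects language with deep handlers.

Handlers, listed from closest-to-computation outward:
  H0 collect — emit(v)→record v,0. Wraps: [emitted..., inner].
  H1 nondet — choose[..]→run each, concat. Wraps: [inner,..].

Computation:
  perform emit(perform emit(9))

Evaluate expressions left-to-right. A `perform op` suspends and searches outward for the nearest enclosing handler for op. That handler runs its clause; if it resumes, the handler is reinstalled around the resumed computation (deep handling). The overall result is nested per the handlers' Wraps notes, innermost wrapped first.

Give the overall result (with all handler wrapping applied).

Answer: [[9, 0, 0]]

Evaluation trace:
emit(9) @ H0 ⇒ out+=9
emit(0) @ H0 ⇒ out+=0
H0 returns [9, 0, 0]
H1 returns [[9, 0, 0]]
= [[9, 0, 0]]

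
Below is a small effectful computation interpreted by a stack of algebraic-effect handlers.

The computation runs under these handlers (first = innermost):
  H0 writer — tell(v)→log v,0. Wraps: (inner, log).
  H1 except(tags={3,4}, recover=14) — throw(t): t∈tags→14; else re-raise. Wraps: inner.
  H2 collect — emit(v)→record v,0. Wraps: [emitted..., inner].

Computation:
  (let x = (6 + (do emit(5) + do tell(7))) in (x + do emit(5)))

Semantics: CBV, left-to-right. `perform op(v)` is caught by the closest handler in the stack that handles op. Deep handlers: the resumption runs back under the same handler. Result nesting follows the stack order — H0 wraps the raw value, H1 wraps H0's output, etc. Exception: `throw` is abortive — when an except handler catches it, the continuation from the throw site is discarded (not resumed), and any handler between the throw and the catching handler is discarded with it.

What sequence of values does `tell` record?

Working:
emit(5) @ H2 ⇒ out+=5
tell(7) @ H0 ⇒ log+=7
emit(5) @ H2 ⇒ out+=5
H0 returns (6, (7))
H1 returns (6, (7))
H2 returns [5, 5, (6, (7))]
= [5, 5, (6, (7))]

Answer: (7)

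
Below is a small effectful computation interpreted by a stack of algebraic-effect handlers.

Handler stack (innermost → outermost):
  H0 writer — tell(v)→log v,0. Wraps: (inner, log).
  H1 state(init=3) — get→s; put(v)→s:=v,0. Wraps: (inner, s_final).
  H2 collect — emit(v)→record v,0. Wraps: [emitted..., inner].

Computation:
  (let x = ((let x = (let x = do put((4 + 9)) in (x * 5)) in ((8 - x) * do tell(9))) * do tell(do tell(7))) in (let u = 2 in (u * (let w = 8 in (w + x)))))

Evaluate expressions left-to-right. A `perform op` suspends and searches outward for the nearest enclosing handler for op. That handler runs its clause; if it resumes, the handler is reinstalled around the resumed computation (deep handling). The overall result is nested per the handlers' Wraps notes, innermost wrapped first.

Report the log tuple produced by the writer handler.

Step-by-step:
put(13) @ H1 ⇒ s:=13
tell(9) @ H0 ⇒ log+=9
tell(7) @ H0 ⇒ log+=7
tell(0) @ H0 ⇒ log+=0
H0 returns (16, (9, 7, 0))
H1 returns ((16, (9, 7, 0)), 13)
H2 returns [((16, (9, 7, 0)), 13)]
= [((16, (9, 7, 0)), 13)]

Answer: (9, 7, 0)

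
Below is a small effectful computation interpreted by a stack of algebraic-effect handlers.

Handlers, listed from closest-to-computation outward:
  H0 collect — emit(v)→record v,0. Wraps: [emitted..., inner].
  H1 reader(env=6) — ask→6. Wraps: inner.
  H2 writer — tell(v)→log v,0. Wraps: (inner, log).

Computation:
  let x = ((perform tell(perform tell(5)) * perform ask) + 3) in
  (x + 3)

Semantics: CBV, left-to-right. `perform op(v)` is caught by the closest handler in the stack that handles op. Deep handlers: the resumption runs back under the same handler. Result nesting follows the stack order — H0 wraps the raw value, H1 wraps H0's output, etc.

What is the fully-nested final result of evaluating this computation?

Answer: ([6], (5, 0))

Working:
tell(5) @ H2 ⇒ log+=5
tell(0) @ H2 ⇒ log+=0
ask @ H1 ⇒ 6
H0 returns [6]
H1 returns [6]
H2 returns ([6], (5, 0))
= ([6], (5, 0))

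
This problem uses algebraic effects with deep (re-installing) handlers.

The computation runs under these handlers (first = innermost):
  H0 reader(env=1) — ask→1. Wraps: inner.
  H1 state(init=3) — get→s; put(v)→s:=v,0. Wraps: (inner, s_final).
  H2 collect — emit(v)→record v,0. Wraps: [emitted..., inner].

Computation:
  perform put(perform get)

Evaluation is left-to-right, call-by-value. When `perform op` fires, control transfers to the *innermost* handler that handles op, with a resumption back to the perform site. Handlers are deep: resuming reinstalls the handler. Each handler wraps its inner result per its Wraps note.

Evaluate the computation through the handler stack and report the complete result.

Answer: [(0, 3)]

Working:
get @ H1 ⇒ 3
put(3) @ H1 ⇒ s:=3
H0 returns 0
H1 returns (0, 3)
H2 returns [(0, 3)]
= [(0, 3)]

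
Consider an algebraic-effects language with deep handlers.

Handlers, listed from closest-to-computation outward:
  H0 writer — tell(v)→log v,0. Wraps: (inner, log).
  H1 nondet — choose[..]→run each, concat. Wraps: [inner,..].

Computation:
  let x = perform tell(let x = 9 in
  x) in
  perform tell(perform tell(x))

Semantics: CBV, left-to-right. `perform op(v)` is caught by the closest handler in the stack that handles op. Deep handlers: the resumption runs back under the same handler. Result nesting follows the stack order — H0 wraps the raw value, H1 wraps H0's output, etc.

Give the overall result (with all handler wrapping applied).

Evaluation trace:
tell(9) @ H0 ⇒ log+=9
tell(0) @ H0 ⇒ log+=0
tell(0) @ H0 ⇒ log+=0
H0 returns (0, (9, 0, 0))
H1 returns [(0, (9, 0, 0))]
= [(0, (9, 0, 0))]

Answer: [(0, (9, 0, 0))]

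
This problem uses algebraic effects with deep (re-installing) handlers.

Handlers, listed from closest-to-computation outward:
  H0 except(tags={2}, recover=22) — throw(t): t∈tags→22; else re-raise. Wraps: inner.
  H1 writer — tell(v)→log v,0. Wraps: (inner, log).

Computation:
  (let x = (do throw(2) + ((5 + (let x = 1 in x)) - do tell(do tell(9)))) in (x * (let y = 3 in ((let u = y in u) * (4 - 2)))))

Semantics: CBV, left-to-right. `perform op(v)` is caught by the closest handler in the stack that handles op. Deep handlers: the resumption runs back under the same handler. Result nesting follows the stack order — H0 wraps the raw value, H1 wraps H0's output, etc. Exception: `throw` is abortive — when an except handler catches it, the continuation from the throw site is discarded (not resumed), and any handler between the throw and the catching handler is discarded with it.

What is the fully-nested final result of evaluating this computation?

Answer: (22, ())

Working:
throw(2) @ H0 caught ⇒ 22
H1 returns (22, ())
= (22, ())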